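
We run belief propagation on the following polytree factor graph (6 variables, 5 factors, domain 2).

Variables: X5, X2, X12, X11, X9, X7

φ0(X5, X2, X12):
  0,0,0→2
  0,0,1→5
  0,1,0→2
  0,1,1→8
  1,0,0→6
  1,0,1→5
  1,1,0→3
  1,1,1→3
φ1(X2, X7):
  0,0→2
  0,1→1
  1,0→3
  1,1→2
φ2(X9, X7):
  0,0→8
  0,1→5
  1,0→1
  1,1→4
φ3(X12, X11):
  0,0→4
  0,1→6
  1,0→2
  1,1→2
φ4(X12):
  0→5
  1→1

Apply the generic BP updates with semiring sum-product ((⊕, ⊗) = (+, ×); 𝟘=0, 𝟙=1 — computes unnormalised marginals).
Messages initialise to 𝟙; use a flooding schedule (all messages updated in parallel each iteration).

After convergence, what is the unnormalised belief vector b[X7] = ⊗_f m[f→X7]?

init: all messages = 𝟙 over 2 values
r1 m[φ0→X5] = [17, 17]
r1 m[φ0→X2] = [18, 16]
r1 m[φ0→X12] = [13, 21]
r1 m[φ1→X2] = [3, 5]
r1 m[φ1→X7] = [5, 3]
r1 m[φ2→X9] = [13, 5]
r1 m[φ2→X7] = [9, 9]
r1 m[φ3→X12] = [10, 4]
r1 m[φ3→X11] = [6, 8]
r1 m[φ4→X12] = [5, 1]
r1 m[X5→φ0] = [1, 1]
r1 m[X2→φ0] = [1, 1]
r1 m[X2→φ1] = [1, 1]
r1 m[X12→φ0] = [1, 1]
r1 m[X12→φ3] = [1, 1]
r1 m[X12→φ4] = [1, 1]
r1 m[X11→φ3] = [1, 1]
r1 m[X9→φ2] = [1, 1]
r1 m[X7→φ1] = [1, 1]
r1 m[X7→φ2] = [1, 1]
r2 m[φ0→X5] = [17, 17]
r2 m[φ0→X2] = [18, 16]
r2 m[φ0→X12] = [13, 21]
r2 m[φ1→X2] = [3, 5]
r2 m[φ1→X7] = [5, 3]
r2 m[φ2→X9] = [13, 5]
r2 m[φ2→X7] = [9, 9]
r2 m[φ3→X12] = [10, 4]
r2 m[φ3→X11] = [6, 8]
r2 m[φ4→X12] = [5, 1]
r2 m[X5→φ0] = [1, 1]
r2 m[X2→φ0] = [3, 5]
r2 m[X2→φ1] = [18, 16]
r2 m[X12→φ0] = [50, 4]
r2 m[X12→φ3] = [65, 21]
r2 m[X12→φ4] = [130, 84]
r2 m[X11→φ3] = [1, 1]
r2 m[X9→φ2] = [1, 1]
r2 m[X7→φ1] = [9, 9]
r2 m[X7→φ2] = [5, 3]
r3 m[φ0→X5] = [1020, 1770]
r3 m[φ0→X2] = [440, 294]
r3 m[φ0→X12] = [49, 85]
r3 m[φ1→X2] = [27, 45]
r3 m[φ1→X7] = [84, 50]
r3 m[φ2→X9] = [55, 17]
r3 m[φ2→X7] = [9, 9]
r3 m[φ3→X12] = [10, 4]
r3 m[φ3→X11] = [302, 432]
r3 m[φ4→X12] = [5, 1]
r3 m[X5→φ0] = [1, 1]
r3 m[X2→φ0] = [3, 5]
r3 m[X2→φ1] = [18, 16]
r3 m[X12→φ0] = [50, 4]
r3 m[X12→φ3] = [65, 21]
r3 m[X12→φ4] = [130, 84]
r3 m[X11→φ3] = [1, 1]
r3 m[X9→φ2] = [1, 1]
r3 m[X7→φ1] = [9, 9]
r3 m[X7→φ2] = [5, 3]
r4 m[φ0→X5] = [1020, 1770]
r4 m[φ0→X2] = [440, 294]
r4 m[φ0→X12] = [49, 85]
r4 m[φ1→X2] = [27, 45]
r4 m[φ1→X7] = [84, 50]
r4 m[φ2→X9] = [55, 17]
r4 m[φ2→X7] = [9, 9]
r4 m[φ3→X12] = [10, 4]
r4 m[φ3→X11] = [302, 432]
r4 m[φ4→X12] = [5, 1]
r4 m[X5→φ0] = [1, 1]
r4 m[X2→φ0] = [27, 45]
r4 m[X2→φ1] = [440, 294]
r4 m[X12→φ0] = [50, 4]
r4 m[X12→φ3] = [245, 85]
r4 m[X12→φ4] = [490, 340]
r4 m[X11→φ3] = [1, 1]
r4 m[X9→φ2] = [1, 1]
r4 m[X7→φ1] = [9, 9]
r4 m[X7→φ2] = [84, 50]
r5 m[φ0→X5] = [9180, 15930]
r5 m[φ0→X2] = [440, 294]
r5 m[φ0→X12] = [441, 765]
r5 m[φ1→X2] = [27, 45]
r5 m[φ1→X7] = [1762, 1028]
r5 m[φ2→X9] = [922, 284]
r5 m[φ2→X7] = [9, 9]
r5 m[φ3→X12] = [10, 4]
r5 m[φ3→X11] = [1150, 1640]
r5 m[φ4→X12] = [5, 1]
r5 m[X5→φ0] = [1, 1]
r5 m[X2→φ0] = [27, 45]
r5 m[X2→φ1] = [440, 294]
r5 m[X12→φ0] = [50, 4]
r5 m[X12→φ3] = [245, 85]
r5 m[X12→φ4] = [490, 340]
r5 m[X11→φ3] = [1, 1]
r5 m[X9→φ2] = [1, 1]
r5 m[X7→φ1] = [9, 9]
r5 m[X7→φ2] = [84, 50]
r6 m[φ0→X5] = [9180, 15930]
r6 m[φ0→X2] = [440, 294]
r6 m[φ0→X12] = [441, 765]
r6 m[φ1→X2] = [27, 45]
r6 m[φ1→X7] = [1762, 1028]
r6 m[φ2→X9] = [922, 284]
r6 m[φ2→X7] = [9, 9]
r6 m[φ3→X12] = [10, 4]
r6 m[φ3→X11] = [1150, 1640]
r6 m[φ4→X12] = [5, 1]
r6 m[X5→φ0] = [1, 1]
r6 m[X2→φ0] = [27, 45]
r6 m[X2→φ1] = [440, 294]
r6 m[X12→φ0] = [50, 4]
r6 m[X12→φ3] = [2205, 765]
r6 m[X12→φ4] = [4410, 3060]
r6 m[X11→φ3] = [1, 1]
r6 m[X9→φ2] = [1, 1]
r6 m[X7→φ1] = [9, 9]
r6 m[X7→φ2] = [1762, 1028]
r7 m[φ0→X5] = [9180, 15930]
r7 m[φ0→X2] = [440, 294]
r7 m[φ0→X12] = [441, 765]
r7 m[φ1→X2] = [27, 45]
r7 m[φ1→X7] = [1762, 1028]
r7 m[φ2→X9] = [19236, 5874]
r7 m[φ2→X7] = [9, 9]
r7 m[φ3→X12] = [10, 4]
r7 m[φ3→X11] = [10350, 14760]
r7 m[φ4→X12] = [5, 1]
r7 m[X5→φ0] = [1, 1]
r7 m[X2→φ0] = [27, 45]
r7 m[X2→φ1] = [440, 294]
r7 m[X12→φ0] = [50, 4]
r7 m[X12→φ3] = [2205, 765]
r7 m[X12→φ4] = [4410, 3060]
r7 m[X11→φ3] = [1, 1]
r7 m[X9→φ2] = [1, 1]
r7 m[X7→φ1] = [9, 9]
r7 m[X7→φ2] = [1762, 1028]
r8 m[φ0→X5] = [9180, 15930]
r8 m[φ0→X2] = [440, 294]
r8 m[φ0→X12] = [441, 765]
r8 m[φ1→X2] = [27, 45]
r8 m[φ1→X7] = [1762, 1028]
r8 m[φ2→X9] = [19236, 5874]
r8 m[φ2→X7] = [9, 9]
r8 m[φ3→X12] = [10, 4]
r8 m[φ3→X11] = [10350, 14760]
r8 m[φ4→X12] = [5, 1]
r8 m[X5→φ0] = [1, 1]
r8 m[X2→φ0] = [27, 45]
r8 m[X2→φ1] = [440, 294]
r8 m[X12→φ0] = [50, 4]
r8 m[X12→φ3] = [2205, 765]
r8 m[X12→φ4] = [4410, 3060]
r8 m[X11→φ3] = [1, 1]
r8 m[X9→φ2] = [1, 1]
r8 m[X7→φ1] = [9, 9]
r8 m[X7→φ2] = [1762, 1028]
fixed point reached at round 8
b[X7] = ⊗ incoming = [15858, 9252]

b[X7] = [15858, 9252]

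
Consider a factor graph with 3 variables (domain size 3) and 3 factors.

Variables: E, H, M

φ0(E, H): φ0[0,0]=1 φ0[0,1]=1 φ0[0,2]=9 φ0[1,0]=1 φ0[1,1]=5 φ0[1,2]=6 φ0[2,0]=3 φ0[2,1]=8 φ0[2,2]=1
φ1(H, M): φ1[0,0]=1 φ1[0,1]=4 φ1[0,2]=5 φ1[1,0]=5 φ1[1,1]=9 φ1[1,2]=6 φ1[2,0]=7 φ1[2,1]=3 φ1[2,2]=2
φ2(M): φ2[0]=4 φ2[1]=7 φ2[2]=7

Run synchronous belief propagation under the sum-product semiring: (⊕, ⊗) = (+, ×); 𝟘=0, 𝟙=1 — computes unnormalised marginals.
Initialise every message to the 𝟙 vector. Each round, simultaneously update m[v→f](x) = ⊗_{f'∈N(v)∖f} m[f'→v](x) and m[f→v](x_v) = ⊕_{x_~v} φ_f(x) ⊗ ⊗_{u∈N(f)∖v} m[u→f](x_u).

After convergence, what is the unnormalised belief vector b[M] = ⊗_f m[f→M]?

init: all messages = 𝟙 over 3 values
r1 m[φ0→E] = [11, 12, 12]
r1 m[φ0→H] = [5, 14, 16]
r1 m[φ1→H] = [10, 20, 12]
r1 m[φ1→M] = [13, 16, 13]
r1 m[φ2→M] = [4, 7, 7]
r1 m[E→φ0] = [1, 1, 1]
r1 m[H→φ0] = [1, 1, 1]
r1 m[H→φ1] = [1, 1, 1]
r1 m[M→φ1] = [1, 1, 1]
r1 m[M→φ2] = [1, 1, 1]
r2 m[φ0→E] = [11, 12, 12]
r2 m[φ0→H] = [5, 14, 16]
r2 m[φ1→H] = [10, 20, 12]
r2 m[φ1→M] = [13, 16, 13]
r2 m[φ2→M] = [4, 7, 7]
r2 m[E→φ0] = [1, 1, 1]
r2 m[H→φ0] = [10, 20, 12]
r2 m[H→φ1] = [5, 14, 16]
r2 m[M→φ1] = [4, 7, 7]
r2 m[M→φ2] = [13, 16, 13]
r3 m[φ0→E] = [138, 182, 202]
r3 m[φ0→H] = [5, 14, 16]
r3 m[φ1→H] = [67, 125, 63]
r3 m[φ1→M] = [187, 194, 141]
r3 m[φ2→M] = [4, 7, 7]
r3 m[E→φ0] = [1, 1, 1]
r3 m[H→φ0] = [10, 20, 12]
r3 m[H→φ1] = [5, 14, 16]
r3 m[M→φ1] = [4, 7, 7]
r3 m[M→φ2] = [13, 16, 13]
r4 m[φ0→E] = [138, 182, 202]
r4 m[φ0→H] = [5, 14, 16]
r4 m[φ1→H] = [67, 125, 63]
r4 m[φ1→M] = [187, 194, 141]
r4 m[φ2→M] = [4, 7, 7]
r4 m[E→φ0] = [1, 1, 1]
r4 m[H→φ0] = [67, 125, 63]
r4 m[H→φ1] = [5, 14, 16]
r4 m[M→φ1] = [4, 7, 7]
r4 m[M→φ2] = [187, 194, 141]
r5 m[φ0→E] = [759, 1070, 1264]
r5 m[φ0→H] = [5, 14, 16]
r5 m[φ1→H] = [67, 125, 63]
r5 m[φ1→M] = [187, 194, 141]
r5 m[φ2→M] = [4, 7, 7]
r5 m[E→φ0] = [1, 1, 1]
r5 m[H→φ0] = [67, 125, 63]
r5 m[H→φ1] = [5, 14, 16]
r5 m[M→φ1] = [4, 7, 7]
r5 m[M→φ2] = [187, 194, 141]
r6 m[φ0→E] = [759, 1070, 1264]
r6 m[φ0→H] = [5, 14, 16]
r6 m[φ1→H] = [67, 125, 63]
r6 m[φ1→M] = [187, 194, 141]
r6 m[φ2→M] = [4, 7, 7]
r6 m[E→φ0] = [1, 1, 1]
r6 m[H→φ0] = [67, 125, 63]
r6 m[H→φ1] = [5, 14, 16]
r6 m[M→φ1] = [4, 7, 7]
r6 m[M→φ2] = [187, 194, 141]
fixed point reached at round 6
b[M] = ⊗ incoming = [748, 1358, 987]

b[M] = [748, 1358, 987]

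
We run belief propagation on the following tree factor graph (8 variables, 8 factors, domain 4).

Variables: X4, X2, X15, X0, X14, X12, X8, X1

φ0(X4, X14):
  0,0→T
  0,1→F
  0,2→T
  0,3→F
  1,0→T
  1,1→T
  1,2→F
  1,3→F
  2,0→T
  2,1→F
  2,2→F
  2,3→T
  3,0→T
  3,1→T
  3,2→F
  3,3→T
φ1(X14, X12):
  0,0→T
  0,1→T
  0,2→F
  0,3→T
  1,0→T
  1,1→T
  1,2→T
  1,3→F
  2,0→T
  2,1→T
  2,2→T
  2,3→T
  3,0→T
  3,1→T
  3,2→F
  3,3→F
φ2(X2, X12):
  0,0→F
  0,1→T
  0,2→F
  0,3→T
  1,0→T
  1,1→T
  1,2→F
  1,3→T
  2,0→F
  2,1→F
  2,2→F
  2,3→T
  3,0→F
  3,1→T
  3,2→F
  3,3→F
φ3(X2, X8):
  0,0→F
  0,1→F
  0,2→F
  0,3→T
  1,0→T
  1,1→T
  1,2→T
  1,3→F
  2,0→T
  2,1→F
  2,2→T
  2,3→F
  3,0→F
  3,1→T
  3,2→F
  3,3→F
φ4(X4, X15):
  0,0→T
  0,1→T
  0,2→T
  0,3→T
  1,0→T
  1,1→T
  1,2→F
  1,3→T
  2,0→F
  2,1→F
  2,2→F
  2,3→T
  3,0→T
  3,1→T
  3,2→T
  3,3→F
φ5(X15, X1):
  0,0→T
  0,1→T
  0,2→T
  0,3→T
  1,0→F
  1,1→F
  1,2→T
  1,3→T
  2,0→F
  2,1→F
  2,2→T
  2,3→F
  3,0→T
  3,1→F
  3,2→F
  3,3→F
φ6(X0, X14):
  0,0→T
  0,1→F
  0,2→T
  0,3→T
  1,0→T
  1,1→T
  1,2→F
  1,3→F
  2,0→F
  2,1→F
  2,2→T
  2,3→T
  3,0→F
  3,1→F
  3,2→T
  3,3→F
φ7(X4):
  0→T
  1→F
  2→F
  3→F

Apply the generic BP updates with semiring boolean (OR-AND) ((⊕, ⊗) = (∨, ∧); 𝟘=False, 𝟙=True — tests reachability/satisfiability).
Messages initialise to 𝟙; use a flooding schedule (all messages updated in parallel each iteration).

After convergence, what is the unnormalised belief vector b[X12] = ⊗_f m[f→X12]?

b[X12] = [T, T, F, T]

init: all messages = 𝟙 over 4 values
r1 m[φ0→X4] = [T, T, T, T]
r1 m[φ0→X14] = [T, T, T, T]
r1 m[φ1→X14] = [T, T, T, T]
r1 m[φ1→X12] = [T, T, T, T]
r1 m[φ2→X2] = [T, T, T, T]
r1 m[φ2→X12] = [T, T, F, T]
r1 m[φ3→X2] = [T, T, T, T]
r1 m[φ3→X8] = [T, T, T, T]
r1 m[φ4→X4] = [T, T, T, T]
r1 m[φ4→X15] = [T, T, T, T]
r1 m[φ5→X15] = [T, T, T, T]
r1 m[φ5→X1] = [T, T, T, T]
r1 m[φ6→X0] = [T, T, T, T]
r1 m[φ6→X14] = [T, T, T, T]
r1 m[φ7→X4] = [T, F, F, F]
r1 m[X4→φ0] = [T, T, T, T]
r1 m[X4→φ4] = [T, T, T, T]
r1 m[X4→φ7] = [T, T, T, T]
r1 m[X2→φ2] = [T, T, T, T]
r1 m[X2→φ3] = [T, T, T, T]
r1 m[X15→φ4] = [T, T, T, T]
r1 m[X15→φ5] = [T, T, T, T]
r1 m[X0→φ6] = [T, T, T, T]
r1 m[X14→φ0] = [T, T, T, T]
r1 m[X14→φ1] = [T, T, T, T]
r1 m[X14→φ6] = [T, T, T, T]
r1 m[X12→φ1] = [T, T, T, T]
r1 m[X12→φ2] = [T, T, T, T]
r1 m[X8→φ3] = [T, T, T, T]
r1 m[X1→φ5] = [T, T, T, T]
r2 m[φ0→X4] = [T, T, T, T]
r2 m[φ0→X14] = [T, T, T, T]
r2 m[φ1→X14] = [T, T, T, T]
r2 m[φ1→X12] = [T, T, T, T]
r2 m[φ2→X2] = [T, T, T, T]
r2 m[φ2→X12] = [T, T, F, T]
r2 m[φ3→X2] = [T, T, T, T]
r2 m[φ3→X8] = [T, T, T, T]
r2 m[φ4→X4] = [T, T, T, T]
r2 m[φ4→X15] = [T, T, T, T]
r2 m[φ5→X15] = [T, T, T, T]
r2 m[φ5→X1] = [T, T, T, T]
r2 m[φ6→X0] = [T, T, T, T]
r2 m[φ6→X14] = [T, T, T, T]
r2 m[φ7→X4] = [T, F, F, F]
r2 m[X4→φ0] = [T, F, F, F]
r2 m[X4→φ4] = [T, F, F, F]
r2 m[X4→φ7] = [T, T, T, T]
r2 m[X2→φ2] = [T, T, T, T]
r2 m[X2→φ3] = [T, T, T, T]
r2 m[X15→φ4] = [T, T, T, T]
r2 m[X15→φ5] = [T, T, T, T]
r2 m[X0→φ6] = [T, T, T, T]
r2 m[X14→φ0] = [T, T, T, T]
r2 m[X14→φ1] = [T, T, T, T]
r2 m[X14→φ6] = [T, T, T, T]
r2 m[X12→φ1] = [T, T, F, T]
r2 m[X12→φ2] = [T, T, T, T]
r2 m[X8→φ3] = [T, T, T, T]
r2 m[X1→φ5] = [T, T, T, T]
r3 m[φ0→X4] = [T, T, T, T]
r3 m[φ0→X14] = [T, F, T, F]
r3 m[φ1→X14] = [T, T, T, T]
r3 m[φ1→X12] = [T, T, T, T]
r3 m[φ2→X2] = [T, T, T, T]
r3 m[φ2→X12] = [T, T, F, T]
r3 m[φ3→X2] = [T, T, T, T]
r3 m[φ3→X8] = [T, T, T, T]
r3 m[φ4→X4] = [T, T, T, T]
r3 m[φ4→X15] = [T, T, T, T]
r3 m[φ5→X15] = [T, T, T, T]
r3 m[φ5→X1] = [T, T, T, T]
r3 m[φ6→X0] = [T, T, T, T]
r3 m[φ6→X14] = [T, T, T, T]
r3 m[φ7→X4] = [T, F, F, F]
r3 m[X4→φ0] = [T, F, F, F]
r3 m[X4→φ4] = [T, F, F, F]
r3 m[X4→φ7] = [T, T, T, T]
r3 m[X2→φ2] = [T, T, T, T]
r3 m[X2→φ3] = [T, T, T, T]
r3 m[X15→φ4] = [T, T, T, T]
r3 m[X15→φ5] = [T, T, T, T]
r3 m[X0→φ6] = [T, T, T, T]
r3 m[X14→φ0] = [T, T, T, T]
r3 m[X14→φ1] = [T, T, T, T]
r3 m[X14→φ6] = [T, T, T, T]
r3 m[X12→φ1] = [T, T, F, T]
r3 m[X12→φ2] = [T, T, T, T]
r3 m[X8→φ3] = [T, T, T, T]
r3 m[X1→φ5] = [T, T, T, T]
r4 m[φ0→X4] = [T, T, T, T]
r4 m[φ0→X14] = [T, F, T, F]
r4 m[φ1→X14] = [T, T, T, T]
r4 m[φ1→X12] = [T, T, T, T]
r4 m[φ2→X2] = [T, T, T, T]
r4 m[φ2→X12] = [T, T, F, T]
r4 m[φ3→X2] = [T, T, T, T]
r4 m[φ3→X8] = [T, T, T, T]
r4 m[φ4→X4] = [T, T, T, T]
r4 m[φ4→X15] = [T, T, T, T]
r4 m[φ5→X15] = [T, T, T, T]
r4 m[φ5→X1] = [T, T, T, T]
r4 m[φ6→X0] = [T, T, T, T]
r4 m[φ6→X14] = [T, T, T, T]
r4 m[φ7→X4] = [T, F, F, F]
r4 m[X4→φ0] = [T, F, F, F]
r4 m[X4→φ4] = [T, F, F, F]
r4 m[X4→φ7] = [T, T, T, T]
r4 m[X2→φ2] = [T, T, T, T]
r4 m[X2→φ3] = [T, T, T, T]
r4 m[X15→φ4] = [T, T, T, T]
r4 m[X15→φ5] = [T, T, T, T]
r4 m[X0→φ6] = [T, T, T, T]
r4 m[X14→φ0] = [T, T, T, T]
r4 m[X14→φ1] = [T, F, T, F]
r4 m[X14→φ6] = [T, F, T, F]
r4 m[X12→φ1] = [T, T, F, T]
r4 m[X12→φ2] = [T, T, T, T]
r4 m[X8→φ3] = [T, T, T, T]
r4 m[X1→φ5] = [T, T, T, T]
r5 m[φ0→X4] = [T, T, T, T]
r5 m[φ0→X14] = [T, F, T, F]
r5 m[φ1→X14] = [T, T, T, T]
r5 m[φ1→X12] = [T, T, T, T]
r5 m[φ2→X2] = [T, T, T, T]
r5 m[φ2→X12] = [T, T, F, T]
r5 m[φ3→X2] = [T, T, T, T]
r5 m[φ3→X8] = [T, T, T, T]
r5 m[φ4→X4] = [T, T, T, T]
r5 m[φ4→X15] = [T, T, T, T]
r5 m[φ5→X15] = [T, T, T, T]
r5 m[φ5→X1] = [T, T, T, T]
r5 m[φ6→X0] = [T, T, T, T]
r5 m[φ6→X14] = [T, T, T, T]
r5 m[φ7→X4] = [T, F, F, F]
r5 m[X4→φ0] = [T, F, F, F]
r5 m[X4→φ4] = [T, F, F, F]
r5 m[X4→φ7] = [T, T, T, T]
r5 m[X2→φ2] = [T, T, T, T]
r5 m[X2→φ3] = [T, T, T, T]
r5 m[X15→φ4] = [T, T, T, T]
r5 m[X15→φ5] = [T, T, T, T]
r5 m[X0→φ6] = [T, T, T, T]
r5 m[X14→φ0] = [T, T, T, T]
r5 m[X14→φ1] = [T, F, T, F]
r5 m[X14→φ6] = [T, F, T, F]
r5 m[X12→φ1] = [T, T, F, T]
r5 m[X12→φ2] = [T, T, T, T]
r5 m[X8→φ3] = [T, T, T, T]
r5 m[X1→φ5] = [T, T, T, T]
fixed point reached at round 5
b[X12] = ⊗ incoming = [T, T, F, T]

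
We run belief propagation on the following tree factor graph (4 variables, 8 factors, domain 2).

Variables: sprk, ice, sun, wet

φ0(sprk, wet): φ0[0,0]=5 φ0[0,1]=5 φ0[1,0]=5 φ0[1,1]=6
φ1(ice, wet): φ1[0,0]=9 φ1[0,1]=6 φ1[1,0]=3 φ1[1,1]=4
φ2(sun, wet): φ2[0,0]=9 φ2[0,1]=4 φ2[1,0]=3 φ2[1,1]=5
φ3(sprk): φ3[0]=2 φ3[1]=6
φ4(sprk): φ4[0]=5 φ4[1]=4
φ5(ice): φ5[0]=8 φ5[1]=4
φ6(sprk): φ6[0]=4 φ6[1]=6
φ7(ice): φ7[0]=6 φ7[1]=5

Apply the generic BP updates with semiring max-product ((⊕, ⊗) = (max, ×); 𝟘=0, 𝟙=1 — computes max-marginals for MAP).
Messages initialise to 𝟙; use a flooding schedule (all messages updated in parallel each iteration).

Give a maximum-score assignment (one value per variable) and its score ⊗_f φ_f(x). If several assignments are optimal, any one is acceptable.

init: all messages = 𝟙 over 2 values
r1 m[φ0→sprk] = [5, 6]
r1 m[φ0→wet] = [5, 6]
r1 m[φ1→ice] = [9, 4]
r1 m[φ1→wet] = [9, 6]
r1 m[φ2→sun] = [9, 5]
r1 m[φ2→wet] = [9, 5]
r1 m[φ3→sprk] = [2, 6]
r1 m[φ4→sprk] = [5, 4]
r1 m[φ5→ice] = [8, 4]
r1 m[φ6→sprk] = [4, 6]
r1 m[φ7→ice] = [6, 5]
r1 m[sprk→φ0] = [1, 1]
r1 m[sprk→φ3] = [1, 1]
r1 m[sprk→φ4] = [1, 1]
r1 m[sprk→φ6] = [1, 1]
r1 m[ice→φ1] = [1, 1]
r1 m[ice→φ5] = [1, 1]
r1 m[ice→φ7] = [1, 1]
r1 m[sun→φ2] = [1, 1]
r1 m[wet→φ0] = [1, 1]
r1 m[wet→φ1] = [1, 1]
r1 m[wet→φ2] = [1, 1]
r2 m[φ0→sprk] = [5, 6]
r2 m[φ0→wet] = [5, 6]
r2 m[φ1→ice] = [9, 4]
r2 m[φ1→wet] = [9, 6]
r2 m[φ2→sun] = [9, 5]
r2 m[φ2→wet] = [9, 5]
r2 m[φ3→sprk] = [2, 6]
r2 m[φ4→sprk] = [5, 4]
r2 m[φ5→ice] = [8, 4]
r2 m[φ6→sprk] = [4, 6]
r2 m[φ7→ice] = [6, 5]
r2 m[sprk→φ0] = [40, 144]
r2 m[sprk→φ3] = [100, 144]
r2 m[sprk→φ4] = [40, 216]
r2 m[sprk→φ6] = [50, 144]
r2 m[ice→φ1] = [48, 20]
r2 m[ice→φ5] = [54, 20]
r2 m[ice→φ7] = [72, 16]
r2 m[sun→φ2] = [1, 1]
r2 m[wet→φ0] = [81, 30]
r2 m[wet→φ1] = [45, 30]
r2 m[wet→φ2] = [45, 36]
r3 m[φ0→sprk] = [405, 405]
r3 m[φ0→wet] = [720, 864]
r3 m[φ1→ice] = [405, 135]
r3 m[φ1→wet] = [432, 288]
r3 m[φ2→sun] = [405, 180]
r3 m[φ2→wet] = [9, 5]
r3 m[φ3→sprk] = [2, 6]
r3 m[φ4→sprk] = [5, 4]
r3 m[φ5→ice] = [8, 4]
r3 m[φ6→sprk] = [4, 6]
r3 m[φ7→ice] = [6, 5]
r3 m[sprk→φ0] = [40, 144]
r3 m[sprk→φ3] = [100, 144]
r3 m[sprk→φ4] = [40, 216]
r3 m[sprk→φ6] = [50, 144]
r3 m[ice→φ1] = [48, 20]
r3 m[ice→φ5] = [54, 20]
r3 m[ice→φ7] = [72, 16]
r3 m[sun→φ2] = [1, 1]
r3 m[wet→φ0] = [81, 30]
r3 m[wet→φ1] = [45, 30]
r3 m[wet→φ2] = [45, 36]
r4 m[φ0→sprk] = [405, 405]
r4 m[φ0→wet] = [720, 864]
r4 m[φ1→ice] = [405, 135]
r4 m[φ1→wet] = [432, 288]
r4 m[φ2→sun] = [405, 180]
r4 m[φ2→wet] = [9, 5]
r4 m[φ3→sprk] = [2, 6]
r4 m[φ4→sprk] = [5, 4]
r4 m[φ5→ice] = [8, 4]
r4 m[φ6→sprk] = [4, 6]
r4 m[φ7→ice] = [6, 5]
r4 m[sprk→φ0] = [40, 144]
r4 m[sprk→φ3] = [8100, 9720]
r4 m[sprk→φ4] = [3240, 14580]
r4 m[sprk→φ6] = [4050, 9720]
r4 m[ice→φ1] = [48, 20]
r4 m[ice→φ5] = [2430, 675]
r4 m[ice→φ7] = [3240, 540]
r4 m[sun→φ2] = [1, 1]
r4 m[wet→φ0] = [3888, 1440]
r4 m[wet→φ1] = [6480, 4320]
r4 m[wet→φ2] = [311040, 248832]
r5 m[φ0→sprk] = [19440, 19440]
r5 m[φ0→wet] = [720, 864]
r5 m[φ1→ice] = [58320, 19440]
r5 m[φ1→wet] = [432, 288]
r5 m[φ2→sun] = [2799360, 1244160]
r5 m[φ2→wet] = [9, 5]
r5 m[φ3→sprk] = [2, 6]
r5 m[φ4→sprk] = [5, 4]
r5 m[φ5→ice] = [8, 4]
r5 m[φ6→sprk] = [4, 6]
r5 m[φ7→ice] = [6, 5]
r5 m[sprk→φ0] = [40, 144]
r5 m[sprk→φ3] = [8100, 9720]
r5 m[sprk→φ4] = [3240, 14580]
r5 m[sprk→φ6] = [4050, 9720]
r5 m[ice→φ1] = [48, 20]
r5 m[ice→φ5] = [2430, 675]
r5 m[ice→φ7] = [3240, 540]
r5 m[sun→φ2] = [1, 1]
r5 m[wet→φ0] = [3888, 1440]
r5 m[wet→φ1] = [6480, 4320]
r5 m[wet→φ2] = [311040, 248832]
r6 m[φ0→sprk] = [19440, 19440]
r6 m[φ0→wet] = [720, 864]
r6 m[φ1→ice] = [58320, 19440]
r6 m[φ1→wet] = [432, 288]
r6 m[φ2→sun] = [2799360, 1244160]
r6 m[φ2→wet] = [9, 5]
r6 m[φ3→sprk] = [2, 6]
r6 m[φ4→sprk] = [5, 4]
r6 m[φ5→ice] = [8, 4]
r6 m[φ6→sprk] = [4, 6]
r6 m[φ7→ice] = [6, 5]
r6 m[sprk→φ0] = [40, 144]
r6 m[sprk→φ3] = [388800, 466560]
r6 m[sprk→φ4] = [155520, 699840]
r6 m[sprk→φ6] = [194400, 466560]
r6 m[ice→φ1] = [48, 20]
r6 m[ice→φ5] = [349920, 97200]
r6 m[ice→φ7] = [466560, 77760]
r6 m[sun→φ2] = [1, 1]
r6 m[wet→φ0] = [3888, 1440]
r6 m[wet→φ1] = [6480, 4320]
r6 m[wet→φ2] = [311040, 248832]
r7 m[φ0→sprk] = [19440, 19440]
r7 m[φ0→wet] = [720, 864]
r7 m[φ1→ice] = [58320, 19440]
r7 m[φ1→wet] = [432, 288]
r7 m[φ2→sun] = [2799360, 1244160]
r7 m[φ2→wet] = [9, 5]
r7 m[φ3→sprk] = [2, 6]
r7 m[φ4→sprk] = [5, 4]
r7 m[φ5→ice] = [8, 4]
r7 m[φ6→sprk] = [4, 6]
r7 m[φ7→ice] = [6, 5]
r7 m[sprk→φ0] = [40, 144]
r7 m[sprk→φ3] = [388800, 466560]
r7 m[sprk→φ4] = [155520, 699840]
r7 m[sprk→φ6] = [194400, 466560]
r7 m[ice→φ1] = [48, 20]
r7 m[ice→φ5] = [349920, 97200]
r7 m[ice→φ7] = [466560, 77760]
r7 m[sun→φ2] = [1, 1]
r7 m[wet→φ0] = [3888, 1440]
r7 m[wet→φ1] = [6480, 4320]
r7 m[wet→φ2] = [311040, 248832]
fixed point reached at round 7
traceback from sprk: (sprk=1, ice=0, sun=0, wet=0), score=2799360

assignment: (sprk=1, ice=0, sun=0, wet=0); score = 2799360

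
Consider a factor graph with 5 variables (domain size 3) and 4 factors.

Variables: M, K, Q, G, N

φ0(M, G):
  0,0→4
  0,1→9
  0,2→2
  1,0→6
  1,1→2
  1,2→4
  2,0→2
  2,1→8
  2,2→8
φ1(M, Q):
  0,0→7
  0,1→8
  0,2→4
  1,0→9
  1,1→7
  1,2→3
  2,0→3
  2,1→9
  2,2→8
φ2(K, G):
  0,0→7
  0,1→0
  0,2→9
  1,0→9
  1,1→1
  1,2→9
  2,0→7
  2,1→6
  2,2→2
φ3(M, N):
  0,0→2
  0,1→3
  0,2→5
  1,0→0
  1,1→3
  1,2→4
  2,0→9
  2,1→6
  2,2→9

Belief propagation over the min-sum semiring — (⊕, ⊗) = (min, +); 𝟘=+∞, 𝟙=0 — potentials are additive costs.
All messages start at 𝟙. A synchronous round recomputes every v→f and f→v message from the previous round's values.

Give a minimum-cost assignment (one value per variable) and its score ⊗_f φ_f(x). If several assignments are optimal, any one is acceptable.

init: all messages = 𝟙 over 3 values
r1 m[φ0→M] = [2, 2, 2]
r1 m[φ0→G] = [2, 2, 2]
r1 m[φ1→M] = [4, 3, 3]
r1 m[φ1→Q] = [3, 7, 3]
r1 m[φ2→K] = [0, 1, 2]
r1 m[φ2→G] = [7, 0, 2]
r1 m[φ3→M] = [2, 0, 6]
r1 m[φ3→N] = [0, 3, 4]
r1 m[M→φ0] = [0, 0, 0]
r1 m[M→φ1] = [0, 0, 0]
r1 m[M→φ3] = [0, 0, 0]
r1 m[K→φ2] = [0, 0, 0]
r1 m[Q→φ1] = [0, 0, 0]
r1 m[G→φ0] = [0, 0, 0]
r1 m[G→φ2] = [0, 0, 0]
r1 m[N→φ3] = [0, 0, 0]
r2 m[φ0→M] = [2, 2, 2]
r2 m[φ0→G] = [2, 2, 2]
r2 m[φ1→M] = [4, 3, 3]
r2 m[φ1→Q] = [3, 7, 3]
r2 m[φ2→K] = [0, 1, 2]
r2 m[φ2→G] = [7, 0, 2]
r2 m[φ3→M] = [2, 0, 6]
r2 m[φ3→N] = [0, 3, 4]
r2 m[M→φ0] = [6, 3, 9]
r2 m[M→φ1] = [4, 2, 8]
r2 m[M→φ3] = [6, 5, 5]
r2 m[K→φ2] = [0, 0, 0]
r2 m[Q→φ1] = [0, 0, 0]
r2 m[G→φ0] = [7, 0, 2]
r2 m[G→φ2] = [2, 2, 2]
r2 m[N→φ3] = [0, 0, 0]
r3 m[φ0→M] = [4, 2, 8]
r3 m[φ0→G] = [9, 5, 7]
r3 m[φ1→M] = [4, 3, 3]
r3 m[φ1→Q] = [11, 9, 5]
r3 m[φ2→K] = [2, 3, 4]
r3 m[φ2→G] = [7, 0, 2]
r3 m[φ3→M] = [2, 0, 6]
r3 m[φ3→N] = [5, 8, 9]
r3 m[M→φ0] = [6, 3, 9]
r3 m[M→φ1] = [4, 2, 8]
r3 m[M→φ3] = [6, 5, 5]
r3 m[K→φ2] = [0, 0, 0]
r3 m[Q→φ1] = [0, 0, 0]
r3 m[G→φ0] = [7, 0, 2]
r3 m[G→φ2] = [2, 2, 2]
r3 m[N→φ3] = [0, 0, 0]
r4 m[φ0→M] = [4, 2, 8]
r4 m[φ0→G] = [9, 5, 7]
r4 m[φ1→M] = [4, 3, 3]
r4 m[φ1→Q] = [11, 9, 5]
r4 m[φ2→K] = [2, 3, 4]
r4 m[φ2→G] = [7, 0, 2]
r4 m[φ3→M] = [2, 0, 6]
r4 m[φ3→N] = [5, 8, 9]
r4 m[M→φ0] = [6, 3, 9]
r4 m[M→φ1] = [6, 2, 14]
r4 m[M→φ3] = [8, 5, 11]
r4 m[K→φ2] = [0, 0, 0]
r4 m[Q→φ1] = [0, 0, 0]
r4 m[G→φ0] = [7, 0, 2]
r4 m[G→φ2] = [9, 5, 7]
r4 m[N→φ3] = [0, 0, 0]
r5 m[φ0→M] = [4, 2, 8]
r5 m[φ0→G] = [9, 5, 7]
r5 m[φ1→M] = [4, 3, 3]
r5 m[φ1→Q] = [11, 9, 5]
r5 m[φ2→K] = [5, 6, 9]
r5 m[φ2→G] = [7, 0, 2]
r5 m[φ3→M] = [2, 0, 6]
r5 m[φ3→N] = [5, 8, 9]
r5 m[M→φ0] = [6, 3, 9]
r5 m[M→φ1] = [6, 2, 14]
r5 m[M→φ3] = [8, 5, 11]
r5 m[K→φ2] = [0, 0, 0]
r5 m[Q→φ1] = [0, 0, 0]
r5 m[G→φ0] = [7, 0, 2]
r5 m[G→φ2] = [9, 5, 7]
r5 m[N→φ3] = [0, 0, 0]
r6 m[φ0→M] = [4, 2, 8]
r6 m[φ0→G] = [9, 5, 7]
r6 m[φ1→M] = [4, 3, 3]
r6 m[φ1→Q] = [11, 9, 5]
r6 m[φ2→K] = [5, 6, 9]
r6 m[φ2→G] = [7, 0, 2]
r6 m[φ3→M] = [2, 0, 6]
r6 m[φ3→N] = [5, 8, 9]
r6 m[M→φ0] = [6, 3, 9]
r6 m[M→φ1] = [6, 2, 14]
r6 m[M→φ3] = [8, 5, 11]
r6 m[K→φ2] = [0, 0, 0]
r6 m[Q→φ1] = [0, 0, 0]
r6 m[G→φ0] = [7, 0, 2]
r6 m[G→φ2] = [9, 5, 7]
r6 m[N→φ3] = [0, 0, 0]
fixed point reached at round 6
traceback from M: (M=1, K=0, Q=2, G=1, N=0), score=5

assignment: (M=1, K=0, Q=2, G=1, N=0); score = 5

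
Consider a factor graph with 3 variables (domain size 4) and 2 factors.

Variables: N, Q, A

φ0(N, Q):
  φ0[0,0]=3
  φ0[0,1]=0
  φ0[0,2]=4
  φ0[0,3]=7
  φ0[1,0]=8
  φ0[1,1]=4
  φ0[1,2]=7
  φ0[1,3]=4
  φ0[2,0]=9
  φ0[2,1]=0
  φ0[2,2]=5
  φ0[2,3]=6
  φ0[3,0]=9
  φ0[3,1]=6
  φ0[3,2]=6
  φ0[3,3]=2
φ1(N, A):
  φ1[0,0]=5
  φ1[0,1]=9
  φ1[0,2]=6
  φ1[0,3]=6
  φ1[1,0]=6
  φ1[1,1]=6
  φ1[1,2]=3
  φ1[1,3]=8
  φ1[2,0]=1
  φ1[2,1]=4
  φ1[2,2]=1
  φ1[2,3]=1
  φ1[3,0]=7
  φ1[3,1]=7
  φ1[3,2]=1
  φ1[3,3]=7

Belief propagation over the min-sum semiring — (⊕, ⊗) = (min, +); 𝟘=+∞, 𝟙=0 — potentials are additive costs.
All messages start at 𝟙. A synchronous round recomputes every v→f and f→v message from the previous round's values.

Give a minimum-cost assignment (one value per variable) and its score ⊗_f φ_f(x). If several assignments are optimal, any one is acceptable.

assignment: (N=2, Q=1, A=0); score = 1

init: all messages = 𝟙 over 4 values
r1 m[φ0→N] = [0, 4, 0, 2]
r1 m[φ0→Q] = [3, 0, 4, 2]
r1 m[φ1→N] = [5, 3, 1, 1]
r1 m[φ1→A] = [1, 4, 1, 1]
r1 m[N→φ0] = [0, 0, 0, 0]
r1 m[N→φ1] = [0, 0, 0, 0]
r1 m[Q→φ0] = [0, 0, 0, 0]
r1 m[A→φ1] = [0, 0, 0, 0]
r2 m[φ0→N] = [0, 4, 0, 2]
r2 m[φ0→Q] = [3, 0, 4, 2]
r2 m[φ1→N] = [5, 3, 1, 1]
r2 m[φ1→A] = [1, 4, 1, 1]
r2 m[N→φ0] = [5, 3, 1, 1]
r2 m[N→φ1] = [0, 4, 0, 2]
r2 m[Q→φ0] = [0, 0, 0, 0]
r2 m[A→φ1] = [0, 0, 0, 0]
r3 m[φ0→N] = [0, 4, 0, 2]
r3 m[φ0→Q] = [8, 1, 6, 3]
r3 m[φ1→N] = [5, 3, 1, 1]
r3 m[φ1→A] = [1, 4, 1, 1]
r3 m[N→φ0] = [5, 3, 1, 1]
r3 m[N→φ1] = [0, 4, 0, 2]
r3 m[Q→φ0] = [0, 0, 0, 0]
r3 m[A→φ1] = [0, 0, 0, 0]
r4 m[φ0→N] = [0, 4, 0, 2]
r4 m[φ0→Q] = [8, 1, 6, 3]
r4 m[φ1→N] = [5, 3, 1, 1]
r4 m[φ1→A] = [1, 4, 1, 1]
r4 m[N→φ0] = [5, 3, 1, 1]
r4 m[N→φ1] = [0, 4, 0, 2]
r4 m[Q→φ0] = [0, 0, 0, 0]
r4 m[A→φ1] = [0, 0, 0, 0]
fixed point reached at round 4
traceback from N: (N=2, Q=1, A=0), score=1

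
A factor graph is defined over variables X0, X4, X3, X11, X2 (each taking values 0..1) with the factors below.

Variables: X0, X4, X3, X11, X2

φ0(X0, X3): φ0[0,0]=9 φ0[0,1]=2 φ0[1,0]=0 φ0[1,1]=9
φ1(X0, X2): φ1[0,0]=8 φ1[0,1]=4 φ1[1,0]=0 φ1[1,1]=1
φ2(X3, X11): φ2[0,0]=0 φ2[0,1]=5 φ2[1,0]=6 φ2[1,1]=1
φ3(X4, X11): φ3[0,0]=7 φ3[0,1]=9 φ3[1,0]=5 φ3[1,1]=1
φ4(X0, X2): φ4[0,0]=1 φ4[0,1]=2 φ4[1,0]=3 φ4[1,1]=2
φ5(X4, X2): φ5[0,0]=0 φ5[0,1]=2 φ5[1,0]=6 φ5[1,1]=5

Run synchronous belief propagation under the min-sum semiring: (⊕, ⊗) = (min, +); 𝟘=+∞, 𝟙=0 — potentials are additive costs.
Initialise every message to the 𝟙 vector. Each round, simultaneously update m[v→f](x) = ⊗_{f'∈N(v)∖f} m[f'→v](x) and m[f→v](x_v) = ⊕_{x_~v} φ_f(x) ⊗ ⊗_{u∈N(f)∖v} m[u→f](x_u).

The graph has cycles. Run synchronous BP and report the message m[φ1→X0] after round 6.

message @ round 6 = [12, 9]

init: all messages = 𝟙 over 2 values
r1 m[φ0→X0] = [2, 0]
r1 m[φ0→X3] = [0, 2]
r1 m[φ1→X0] = [4, 0]
r1 m[φ1→X2] = [0, 1]
r1 m[φ2→X3] = [0, 1]
r1 m[φ2→X11] = [0, 1]
r1 m[φ3→X4] = [7, 1]
r1 m[φ3→X11] = [5, 1]
r1 m[φ4→X0] = [1, 2]
r1 m[φ4→X2] = [1, 2]
r1 m[φ5→X4] = [0, 5]
r1 m[φ5→X2] = [0, 2]
r1 m[X0→φ0] = [0, 0]
r1 m[X0→φ1] = [0, 0]
r1 m[X0→φ4] = [0, 0]
r1 m[X4→φ3] = [0, 0]
r1 m[X4→φ5] = [0, 0]
r1 m[X3→φ0] = [0, 0]
r1 m[X3→φ2] = [0, 0]
r1 m[X11→φ2] = [0, 0]
r1 m[X11→φ3] = [0, 0]
r1 m[X2→φ1] = [0, 0]
r1 m[X2→φ4] = [0, 0]
r1 m[X2→φ5] = [0, 0]
r2 m[φ0→X0] = [2, 0]
r2 m[φ0→X3] = [0, 2]
r2 m[φ1→X0] = [4, 0]
r2 m[φ1→X2] = [0, 1]
r2 m[φ2→X3] = [0, 1]
r2 m[φ2→X11] = [0, 1]
r2 m[φ3→X4] = [7, 1]
r2 m[φ3→X11] = [5, 1]
r2 m[φ4→X0] = [1, 2]
r2 m[φ4→X2] = [1, 2]
r2 m[φ5→X4] = [0, 5]
r2 m[φ5→X2] = [0, 2]
r2 m[X0→φ0] = [5, 2]
r2 m[X0→φ1] = [3, 2]
r2 m[X0→φ4] = [6, 0]
r2 m[X4→φ3] = [0, 5]
r2 m[X4→φ5] = [7, 1]
r2 m[X3→φ0] = [0, 1]
r2 m[X3→φ2] = [0, 2]
r2 m[X11→φ2] = [5, 1]
r2 m[X11→φ3] = [0, 1]
r2 m[X2→φ1] = [1, 4]
r2 m[X2→φ4] = [0, 3]
r2 m[X2→φ5] = [1, 3]
r3 m[φ0→X0] = [3, 0]
r3 m[φ0→X3] = [2, 7]
r3 m[φ1→X0] = [8, 1]
r3 m[φ1→X2] = [2, 3]
r3 m[φ2→X3] = [5, 2]
r3 m[φ2→X11] = [0, 3]
r3 m[φ3→X4] = [7, 2]
r3 m[φ3→X11] = [7, 6]
r3 m[φ4→X0] = [1, 3]
r3 m[φ4→X2] = [3, 2]
r3 m[φ5→X4] = [1, 7]
r3 m[φ5→X2] = [7, 6]
r3 m[X0→φ0] = [5, 2]
r3 m[X0→φ1] = [3, 2]
r3 m[X0→φ4] = [6, 0]
r3 m[X4→φ3] = [0, 5]
r3 m[X4→φ5] = [7, 1]
r3 m[X3→φ0] = [0, 1]
r3 m[X3→φ2] = [0, 2]
r3 m[X11→φ2] = [5, 1]
r3 m[X11→φ3] = [0, 1]
r3 m[X2→φ1] = [1, 4]
r3 m[X2→φ4] = [0, 3]
r3 m[X2→φ5] = [1, 3]
r4 m[φ0→X0] = [3, 0]
r4 m[φ0→X3] = [2, 7]
r4 m[φ1→X0] = [8, 1]
r4 m[φ1→X2] = [2, 3]
r4 m[φ2→X3] = [5, 2]
r4 m[φ2→X11] = [0, 3]
r4 m[φ3→X4] = [7, 2]
r4 m[φ3→X11] = [7, 6]
r4 m[φ4→X0] = [1, 3]
r4 m[φ4→X2] = [3, 2]
r4 m[φ5→X4] = [1, 7]
r4 m[φ5→X2] = [7, 6]
r4 m[X0→φ0] = [9, 4]
r4 m[X0→φ1] = [4, 3]
r4 m[X0→φ4] = [11, 1]
r4 m[X4→φ3] = [1, 7]
r4 m[X4→φ5] = [7, 2]
r4 m[X3→φ0] = [5, 2]
r4 m[X3→φ2] = [2, 7]
r4 m[X11→φ2] = [7, 6]
r4 m[X11→φ3] = [0, 3]
r4 m[X2→φ1] = [10, 8]
r4 m[X2→φ4] = [9, 9]
r4 m[X2→φ5] = [5, 5]
r5 m[φ0→X0] = [4, 5]
r5 m[φ0→X3] = [4, 11]
r5 m[φ1→X0] = [12, 9]
r5 m[φ1→X2] = [3, 4]
r5 m[φ2→X3] = [7, 7]
r5 m[φ2→X11] = [2, 7]
r5 m[φ3→X4] = [7, 4]
r5 m[φ3→X11] = [8, 8]
r5 m[φ4→X0] = [10, 11]
r5 m[φ4→X2] = [4, 3]
r5 m[φ5→X4] = [5, 10]
r5 m[φ5→X2] = [7, 7]
r5 m[X0→φ0] = [9, 4]
r5 m[X0→φ1] = [4, 3]
r5 m[X0→φ4] = [11, 1]
r5 m[X4→φ3] = [1, 7]
r5 m[X4→φ5] = [7, 2]
r5 m[X3→φ0] = [5, 2]
r5 m[X3→φ2] = [2, 7]
r5 m[X11→φ2] = [7, 6]
r5 m[X11→φ3] = [0, 3]
r5 m[X2→φ1] = [10, 8]
r5 m[X2→φ4] = [9, 9]
r5 m[X2→φ5] = [5, 5]
r6 m[φ0→X0] = [4, 5]
r6 m[φ0→X3] = [4, 11]
r6 m[φ1→X0] = [12, 9]
r6 m[φ1→X2] = [3, 4]
r6 m[φ2→X3] = [7, 7]
r6 m[φ2→X11] = [2, 7]
r6 m[φ3→X4] = [7, 4]
r6 m[φ3→X11] = [8, 8]
r6 m[φ4→X0] = [10, 11]
r6 m[φ4→X2] = [4, 3]
r6 m[φ5→X4] = [5, 10]
r6 m[φ5→X2] = [7, 7]
r6 m[X0→φ0] = [22, 20]
r6 m[X0→φ1] = [14, 16]
r6 m[X0→φ4] = [16, 14]
r6 m[X4→φ3] = [5, 10]
r6 m[X4→φ5] = [7, 4]
r6 m[X3→φ0] = [7, 7]
r6 m[X3→φ2] = [4, 11]
r6 m[X11→φ2] = [8, 8]
r6 m[X11→φ3] = [2, 7]
r6 m[X2→φ1] = [11, 10]
r6 m[X2→φ4] = [10, 11]
r6 m[X2→φ5] = [7, 7]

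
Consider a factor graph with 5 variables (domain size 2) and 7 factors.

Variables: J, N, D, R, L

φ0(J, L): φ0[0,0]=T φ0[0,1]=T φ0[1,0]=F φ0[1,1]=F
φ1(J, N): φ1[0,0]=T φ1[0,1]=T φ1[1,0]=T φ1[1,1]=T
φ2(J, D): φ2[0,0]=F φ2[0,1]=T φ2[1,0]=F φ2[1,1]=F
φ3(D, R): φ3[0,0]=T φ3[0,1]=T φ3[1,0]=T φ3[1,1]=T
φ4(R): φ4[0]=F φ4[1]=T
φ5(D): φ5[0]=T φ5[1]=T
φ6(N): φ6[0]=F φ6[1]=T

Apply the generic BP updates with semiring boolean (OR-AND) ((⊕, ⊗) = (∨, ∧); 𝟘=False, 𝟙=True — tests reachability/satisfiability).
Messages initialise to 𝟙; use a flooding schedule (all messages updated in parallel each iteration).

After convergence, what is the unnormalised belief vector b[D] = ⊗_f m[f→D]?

init: all messages = 𝟙 over 2 values
r1 m[φ0→J] = [T, F]
r1 m[φ0→L] = [T, T]
r1 m[φ1→J] = [T, T]
r1 m[φ1→N] = [T, T]
r1 m[φ2→J] = [T, F]
r1 m[φ2→D] = [F, T]
r1 m[φ3→D] = [T, T]
r1 m[φ3→R] = [T, T]
r1 m[φ4→R] = [F, T]
r1 m[φ5→D] = [T, T]
r1 m[φ6→N] = [F, T]
r1 m[J→φ0] = [T, T]
r1 m[J→φ1] = [T, T]
r1 m[J→φ2] = [T, T]
r1 m[N→φ1] = [T, T]
r1 m[N→φ6] = [T, T]
r1 m[D→φ2] = [T, T]
r1 m[D→φ3] = [T, T]
r1 m[D→φ5] = [T, T]
r1 m[R→φ3] = [T, T]
r1 m[R→φ4] = [T, T]
r1 m[L→φ0] = [T, T]
r2 m[φ0→J] = [T, F]
r2 m[φ0→L] = [T, T]
r2 m[φ1→J] = [T, T]
r2 m[φ1→N] = [T, T]
r2 m[φ2→J] = [T, F]
r2 m[φ2→D] = [F, T]
r2 m[φ3→D] = [T, T]
r2 m[φ3→R] = [T, T]
r2 m[φ4→R] = [F, T]
r2 m[φ5→D] = [T, T]
r2 m[φ6→N] = [F, T]
r2 m[J→φ0] = [T, F]
r2 m[J→φ1] = [T, F]
r2 m[J→φ2] = [T, F]
r2 m[N→φ1] = [F, T]
r2 m[N→φ6] = [T, T]
r2 m[D→φ2] = [T, T]
r2 m[D→φ3] = [F, T]
r2 m[D→φ5] = [F, T]
r2 m[R→φ3] = [F, T]
r2 m[R→φ4] = [T, T]
r2 m[L→φ0] = [T, T]
r3 m[φ0→J] = [T, F]
r3 m[φ0→L] = [T, T]
r3 m[φ1→J] = [T, T]
r3 m[φ1→N] = [T, T]
r3 m[φ2→J] = [T, F]
r3 m[φ2→D] = [F, T]
r3 m[φ3→D] = [T, T]
r3 m[φ3→R] = [T, T]
r3 m[φ4→R] = [F, T]
r3 m[φ5→D] = [T, T]
r3 m[φ6→N] = [F, T]
r3 m[J→φ0] = [T, F]
r3 m[J→φ1] = [T, F]
r3 m[J→φ2] = [T, F]
r3 m[N→φ1] = [F, T]
r3 m[N→φ6] = [T, T]
r3 m[D→φ2] = [T, T]
r3 m[D→φ3] = [F, T]
r3 m[D→φ5] = [F, T]
r3 m[R→φ3] = [F, T]
r3 m[R→φ4] = [T, T]
r3 m[L→φ0] = [T, T]
fixed point reached at round 3
b[D] = ⊗ incoming = [F, T]

b[D] = [F, T]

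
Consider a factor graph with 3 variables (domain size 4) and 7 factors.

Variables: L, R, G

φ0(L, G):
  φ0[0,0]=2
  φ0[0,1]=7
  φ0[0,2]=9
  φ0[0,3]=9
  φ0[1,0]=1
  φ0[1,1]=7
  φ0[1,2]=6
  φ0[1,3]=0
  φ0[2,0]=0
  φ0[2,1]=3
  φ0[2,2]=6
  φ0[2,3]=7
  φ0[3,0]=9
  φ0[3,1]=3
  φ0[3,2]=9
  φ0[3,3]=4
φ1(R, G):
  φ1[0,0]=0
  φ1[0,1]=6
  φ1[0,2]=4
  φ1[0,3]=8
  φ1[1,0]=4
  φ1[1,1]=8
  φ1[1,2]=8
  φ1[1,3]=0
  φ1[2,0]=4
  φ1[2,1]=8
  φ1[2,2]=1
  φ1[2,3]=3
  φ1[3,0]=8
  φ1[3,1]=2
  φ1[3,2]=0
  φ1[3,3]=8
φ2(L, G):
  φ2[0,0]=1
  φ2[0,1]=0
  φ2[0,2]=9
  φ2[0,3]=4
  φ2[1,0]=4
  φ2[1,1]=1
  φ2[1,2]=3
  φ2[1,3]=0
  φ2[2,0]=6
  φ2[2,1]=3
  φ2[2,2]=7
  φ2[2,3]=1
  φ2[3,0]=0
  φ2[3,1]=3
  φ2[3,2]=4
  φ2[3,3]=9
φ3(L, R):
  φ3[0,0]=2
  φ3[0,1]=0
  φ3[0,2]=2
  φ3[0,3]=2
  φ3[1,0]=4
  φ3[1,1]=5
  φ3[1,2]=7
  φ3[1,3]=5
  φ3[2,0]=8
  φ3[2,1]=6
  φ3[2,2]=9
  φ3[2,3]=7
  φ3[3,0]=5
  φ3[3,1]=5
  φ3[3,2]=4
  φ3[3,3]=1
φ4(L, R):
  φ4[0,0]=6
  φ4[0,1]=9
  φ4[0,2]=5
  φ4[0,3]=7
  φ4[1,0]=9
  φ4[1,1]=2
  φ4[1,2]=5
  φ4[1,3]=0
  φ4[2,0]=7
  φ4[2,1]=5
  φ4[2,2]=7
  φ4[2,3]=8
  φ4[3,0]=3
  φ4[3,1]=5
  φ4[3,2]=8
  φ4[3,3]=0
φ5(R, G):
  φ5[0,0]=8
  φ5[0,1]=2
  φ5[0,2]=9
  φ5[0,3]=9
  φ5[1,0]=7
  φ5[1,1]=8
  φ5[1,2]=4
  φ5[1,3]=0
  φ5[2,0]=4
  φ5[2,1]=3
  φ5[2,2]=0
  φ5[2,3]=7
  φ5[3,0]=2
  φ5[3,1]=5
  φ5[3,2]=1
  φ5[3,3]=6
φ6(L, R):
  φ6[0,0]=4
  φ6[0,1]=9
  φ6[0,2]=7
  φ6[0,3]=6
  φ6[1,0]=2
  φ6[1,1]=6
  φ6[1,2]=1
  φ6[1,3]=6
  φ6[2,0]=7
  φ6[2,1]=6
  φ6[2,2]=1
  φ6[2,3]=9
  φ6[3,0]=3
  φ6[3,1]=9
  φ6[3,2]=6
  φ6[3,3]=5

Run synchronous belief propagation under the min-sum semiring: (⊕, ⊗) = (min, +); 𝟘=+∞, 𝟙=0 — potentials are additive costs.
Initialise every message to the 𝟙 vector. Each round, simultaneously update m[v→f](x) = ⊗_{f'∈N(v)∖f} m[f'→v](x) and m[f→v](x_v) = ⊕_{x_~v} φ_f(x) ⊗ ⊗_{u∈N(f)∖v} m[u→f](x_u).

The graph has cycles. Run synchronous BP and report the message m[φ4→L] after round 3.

init: all messages = 𝟙 over 4 values
r1 m[φ0→L] = [2, 0, 0, 3]
r1 m[φ0→G] = [0, 3, 6, 0]
r1 m[φ1→R] = [0, 0, 1, 0]
r1 m[φ1→G] = [0, 2, 0, 0]
r1 m[φ2→L] = [0, 0, 1, 0]
r1 m[φ2→G] = [0, 0, 3, 0]
r1 m[φ3→L] = [0, 4, 6, 1]
r1 m[φ3→R] = [2, 0, 2, 1]
r1 m[φ4→L] = [5, 0, 5, 0]
r1 m[φ4→R] = [3, 2, 5, 0]
r1 m[φ5→R] = [2, 0, 0, 1]
r1 m[φ5→G] = [2, 2, 0, 0]
r1 m[φ6→L] = [4, 1, 1, 3]
r1 m[φ6→R] = [2, 6, 1, 5]
r1 m[L→φ0] = [0, 0, 0, 0]
r1 m[L→φ2] = [0, 0, 0, 0]
r1 m[L→φ3] = [0, 0, 0, 0]
r1 m[L→φ4] = [0, 0, 0, 0]
r1 m[L→φ6] = [0, 0, 0, 0]
r1 m[R→φ1] = [0, 0, 0, 0]
r1 m[R→φ3] = [0, 0, 0, 0]
r1 m[R→φ4] = [0, 0, 0, 0]
r1 m[R→φ5] = [0, 0, 0, 0]
r1 m[R→φ6] = [0, 0, 0, 0]
r1 m[G→φ0] = [0, 0, 0, 0]
r1 m[G→φ1] = [0, 0, 0, 0]
r1 m[G→φ2] = [0, 0, 0, 0]
r1 m[G→φ5] = [0, 0, 0, 0]
r2 m[φ0→L] = [2, 0, 0, 3]
r2 m[φ0→G] = [0, 3, 6, 0]
r2 m[φ1→R] = [0, 0, 1, 0]
r2 m[φ1→G] = [0, 2, 0, 0]
r2 m[φ2→L] = [0, 0, 1, 0]
r2 m[φ2→G] = [0, 0, 3, 0]
r2 m[φ3→L] = [0, 4, 6, 1]
r2 m[φ3→R] = [2, 0, 2, 1]
r2 m[φ4→L] = [5, 0, 5, 0]
r2 m[φ4→R] = [3, 2, 5, 0]
r2 m[φ5→R] = [2, 0, 0, 1]
r2 m[φ5→G] = [2, 2, 0, 0]
r2 m[φ6→L] = [4, 1, 1, 3]
r2 m[φ6→R] = [2, 6, 1, 5]
r2 m[L→φ0] = [9, 5, 13, 4]
r2 m[L→φ2] = [11, 5, 12, 7]
r2 m[L→φ3] = [11, 1, 7, 6]
r2 m[L→φ4] = [6, 5, 8, 7]
r2 m[L→φ6] = [7, 4, 12, 4]
r2 m[R→φ1] = [9, 8, 8, 7]
r2 m[R→φ3] = [7, 8, 7, 6]
r2 m[R→φ4] = [6, 6, 4, 7]
r2 m[R→φ5] = [7, 8, 9, 6]
r2 m[R→φ6] = [7, 2, 8, 2]
r2 m[G→φ0] = [2, 4, 3, 0]
r2 m[G→φ1] = [2, 5, 9, 0]
r2 m[G→φ2] = [2, 7, 6, 0]
r2 m[G→φ5] = [0, 5, 9, 0]
r3 m[φ0→L] = [4, 0, 2, 4]
r3 m[φ0→G] = [6, 7, 11, 5]
r3 m[φ1→R] = [2, 0, 3, 7]
r3 m[φ1→G] = [9, 9, 7, 8]
r3 m[φ2→L] = [3, 0, 1, 2]
r3 m[φ2→G] = [7, 6, 8, 5]
r3 m[φ3→L] = [8, 11, 13, 7]
r3 m[φ3→R] = [5, 6, 8, 6]
r3 m[φ4→L] = [9, 7, 11, 7]
r3 m[φ4→R] = [10, 7, 10, 5]
r3 m[φ5→R] = [7, 0, 4, 2]
r3 m[φ5→G] = [8, 9, 7, 8]
r3 m[φ6→L] = [8, 8, 8, 7]
r3 m[φ6→R] = [6, 10, 5, 9]
r3 m[L→φ0] = [9, 5, 13, 4]
r3 m[L→φ2] = [11, 5, 12, 7]
r3 m[L→φ3] = [11, 1, 7, 6]
r3 m[L→φ4] = [6, 5, 8, 7]
r3 m[L→φ6] = [7, 4, 12, 4]
r3 m[R→φ1] = [9, 8, 8, 7]
r3 m[R→φ3] = [7, 8, 7, 6]
r3 m[R→φ4] = [6, 6, 4, 7]
r3 m[R→φ5] = [7, 8, 9, 6]
r3 m[R→φ6] = [7, 2, 8, 2]
r3 m[G→φ0] = [2, 4, 3, 0]
r3 m[G→φ1] = [2, 5, 9, 0]
r3 m[G→φ2] = [2, 7, 6, 0]
r3 m[G→φ5] = [0, 5, 9, 0]

message @ round 3 = [9, 7, 11, 7]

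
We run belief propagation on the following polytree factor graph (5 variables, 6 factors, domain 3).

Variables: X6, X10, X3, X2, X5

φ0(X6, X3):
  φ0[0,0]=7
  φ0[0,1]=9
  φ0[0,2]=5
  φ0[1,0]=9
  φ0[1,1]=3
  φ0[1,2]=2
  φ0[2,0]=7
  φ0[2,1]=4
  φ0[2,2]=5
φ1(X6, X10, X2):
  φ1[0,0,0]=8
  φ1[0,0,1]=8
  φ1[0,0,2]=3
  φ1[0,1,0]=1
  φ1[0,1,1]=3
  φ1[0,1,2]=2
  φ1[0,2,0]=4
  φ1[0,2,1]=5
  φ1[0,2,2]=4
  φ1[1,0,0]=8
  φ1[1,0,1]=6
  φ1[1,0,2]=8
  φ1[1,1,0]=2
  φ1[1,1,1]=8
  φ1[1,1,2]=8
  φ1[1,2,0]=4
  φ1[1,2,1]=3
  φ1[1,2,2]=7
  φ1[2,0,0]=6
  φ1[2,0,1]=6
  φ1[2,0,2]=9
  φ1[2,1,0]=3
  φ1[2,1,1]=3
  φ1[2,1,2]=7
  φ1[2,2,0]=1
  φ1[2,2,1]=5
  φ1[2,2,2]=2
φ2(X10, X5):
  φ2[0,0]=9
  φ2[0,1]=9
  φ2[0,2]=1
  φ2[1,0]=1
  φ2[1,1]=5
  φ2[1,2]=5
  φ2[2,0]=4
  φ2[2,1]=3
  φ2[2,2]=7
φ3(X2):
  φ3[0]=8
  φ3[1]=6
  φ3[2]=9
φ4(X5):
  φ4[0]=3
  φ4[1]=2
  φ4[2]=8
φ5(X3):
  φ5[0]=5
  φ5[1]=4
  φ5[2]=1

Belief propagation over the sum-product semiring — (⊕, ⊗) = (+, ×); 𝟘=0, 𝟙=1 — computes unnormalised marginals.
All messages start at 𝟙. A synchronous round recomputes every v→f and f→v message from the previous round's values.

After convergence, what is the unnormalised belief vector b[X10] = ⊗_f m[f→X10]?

b[X10] = [1587456, 914144, 1276574]

init: all messages = 𝟙 over 3 values
r1 m[φ0→X6] = [21, 14, 16]
r1 m[φ0→X3] = [23, 16, 12]
r1 m[φ1→X6] = [38, 54, 42]
r1 m[φ1→X10] = [62, 37, 35]
r1 m[φ1→X2] = [37, 47, 50]
r1 m[φ2→X10] = [19, 11, 14]
r1 m[φ2→X5] = [14, 17, 13]
r1 m[φ3→X2] = [8, 6, 9]
r1 m[φ4→X5] = [3, 2, 8]
r1 m[φ5→X3] = [5, 4, 1]
r1 m[X6→φ0] = [1, 1, 1]
r1 m[X6→φ1] = [1, 1, 1]
r1 m[X10→φ1] = [1, 1, 1]
r1 m[X10→φ2] = [1, 1, 1]
r1 m[X3→φ0] = [1, 1, 1]
r1 m[X3→φ5] = [1, 1, 1]
r1 m[X2→φ1] = [1, 1, 1]
r1 m[X2→φ3] = [1, 1, 1]
r1 m[X5→φ2] = [1, 1, 1]
r1 m[X5→φ4] = [1, 1, 1]
r2 m[φ0→X6] = [21, 14, 16]
r2 m[φ0→X3] = [23, 16, 12]
r2 m[φ1→X6] = [38, 54, 42]
r2 m[φ1→X10] = [62, 37, 35]
r2 m[φ1→X2] = [37, 47, 50]
r2 m[φ2→X10] = [19, 11, 14]
r2 m[φ2→X5] = [14, 17, 13]
r2 m[φ3→X2] = [8, 6, 9]
r2 m[φ4→X5] = [3, 2, 8]
r2 m[φ5→X3] = [5, 4, 1]
r2 m[X6→φ0] = [38, 54, 42]
r2 m[X6→φ1] = [21, 14, 16]
r2 m[X10→φ1] = [19, 11, 14]
r2 m[X10→φ2] = [62, 37, 35]
r2 m[X3→φ0] = [5, 4, 1]
r2 m[X3→φ5] = [23, 16, 12]
r2 m[X2→φ1] = [8, 6, 9]
r2 m[X2→φ3] = [37, 47, 50]
r2 m[X5→φ2] = [3, 2, 8]
r2 m[X5→φ4] = [14, 17, 13]
r3 m[φ0→X6] = [76, 59, 56]
r3 m[φ0→X3] = [1046, 672, 508]
r3 m[φ1→X6] = [4497, 6346, 5074]
r3 m[φ1→X10] = [7967, 4508, 4536]
r3 m[φ1→X2] = [10395, 12243, 11983]
r3 m[φ2→X10] = [53, 53, 74]
r3 m[φ2→X5] = [735, 848, 492]
r3 m[φ3→X2] = [8, 6, 9]
r3 m[φ4→X5] = [3, 2, 8]
r3 m[φ5→X3] = [5, 4, 1]
r3 m[X6→φ0] = [38, 54, 42]
r3 m[X6→φ1] = [21, 14, 16]
r3 m[X10→φ1] = [19, 11, 14]
r3 m[X10→φ2] = [62, 37, 35]
r3 m[X3→φ0] = [5, 4, 1]
r3 m[X3→φ5] = [23, 16, 12]
r3 m[X2→φ1] = [8, 6, 9]
r3 m[X2→φ3] = [37, 47, 50]
r3 m[X5→φ2] = [3, 2, 8]
r3 m[X5→φ4] = [14, 17, 13]
r4 m[φ0→X6] = [76, 59, 56]
r4 m[φ0→X3] = [1046, 672, 508]
r4 m[φ1→X6] = [4497, 6346, 5074]
r4 m[φ1→X10] = [7967, 4508, 4536]
r4 m[φ1→X2] = [10395, 12243, 11983]
r4 m[φ2→X10] = [53, 53, 74]
r4 m[φ2→X5] = [735, 848, 492]
r4 m[φ3→X2] = [8, 6, 9]
r4 m[φ4→X5] = [3, 2, 8]
r4 m[φ5→X3] = [5, 4, 1]
r4 m[X6→φ0] = [4497, 6346, 5074]
r4 m[X6→φ1] = [76, 59, 56]
r4 m[X10→φ1] = [53, 53, 74]
r4 m[X10→φ2] = [7967, 4508, 4536]
r4 m[X3→φ0] = [5, 4, 1]
r4 m[X3→φ5] = [1046, 672, 508]
r4 m[X2→φ1] = [8, 6, 9]
r4 m[X2→φ3] = [10395, 12243, 11983]
r4 m[X5→φ2] = [3, 2, 8]
r4 m[X5→φ4] = [735, 848, 492]
r5 m[φ0→X6] = [76, 59, 56]
r5 m[φ0→X3] = [124111, 79807, 60547]
r5 m[φ1→X6] = [16951, 24686, 18454]
r5 m[φ1→X10] = [29952, 17248, 17251]
r5 m[φ1→X2] = [138338, 176736, 179006]
r5 m[φ2→X10] = [53, 53, 74]
r5 m[φ2→X5] = [94355, 107851, 62259]
r5 m[φ3→X2] = [8, 6, 9]
r5 m[φ4→X5] = [3, 2, 8]
r5 m[φ5→X3] = [5, 4, 1]
r5 m[X6→φ0] = [4497, 6346, 5074]
r5 m[X6→φ1] = [76, 59, 56]
r5 m[X10→φ1] = [53, 53, 74]
r5 m[X10→φ2] = [7967, 4508, 4536]
r5 m[X3→φ0] = [5, 4, 1]
r5 m[X3→φ5] = [1046, 672, 508]
r5 m[X2→φ1] = [8, 6, 9]
r5 m[X2→φ3] = [10395, 12243, 11983]
r5 m[X5→φ2] = [3, 2, 8]
r5 m[X5→φ4] = [735, 848, 492]
r6 m[φ0→X6] = [76, 59, 56]
r6 m[φ0→X3] = [124111, 79807, 60547]
r6 m[φ1→X6] = [16951, 24686, 18454]
r6 m[φ1→X10] = [29952, 17248, 17251]
r6 m[φ1→X2] = [138338, 176736, 179006]
r6 m[φ2→X10] = [53, 53, 74]
r6 m[φ2→X5] = [94355, 107851, 62259]
r6 m[φ3→X2] = [8, 6, 9]
r6 m[φ4→X5] = [3, 2, 8]
r6 m[φ5→X3] = [5, 4, 1]
r6 m[X6→φ0] = [16951, 24686, 18454]
r6 m[X6→φ1] = [76, 59, 56]
r6 m[X10→φ1] = [53, 53, 74]
r6 m[X10→φ2] = [29952, 17248, 17251]
r6 m[X3→φ0] = [5, 4, 1]
r6 m[X3→φ5] = [124111, 79807, 60547]
r6 m[X2→φ1] = [8, 6, 9]
r6 m[X2→φ3] = [138338, 176736, 179006]
r6 m[X5→φ2] = [3, 2, 8]
r6 m[X5→φ4] = [94355, 107851, 62259]
r7 m[φ0→X6] = [76, 59, 56]
r7 m[φ0→X3] = [470009, 300433, 226397]
r7 m[φ1→X6] = [16951, 24686, 18454]
r7 m[φ1→X10] = [29952, 17248, 17251]
r7 m[φ1→X2] = [138338, 176736, 179006]
r7 m[φ2→X10] = [53, 53, 74]
r7 m[φ2→X5] = [355820, 407561, 236949]
r7 m[φ3→X2] = [8, 6, 9]
r7 m[φ4→X5] = [3, 2, 8]
r7 m[φ5→X3] = [5, 4, 1]
r7 m[X6→φ0] = [16951, 24686, 18454]
r7 m[X6→φ1] = [76, 59, 56]
r7 m[X10→φ1] = [53, 53, 74]
r7 m[X10→φ2] = [29952, 17248, 17251]
r7 m[X3→φ0] = [5, 4, 1]
r7 m[X3→φ5] = [124111, 79807, 60547]
r7 m[X2→φ1] = [8, 6, 9]
r7 m[X2→φ3] = [138338, 176736, 179006]
r7 m[X5→φ2] = [3, 2, 8]
r7 m[X5→φ4] = [94355, 107851, 62259]
r8 m[φ0→X6] = [76, 59, 56]
r8 m[φ0→X3] = [470009, 300433, 226397]
r8 m[φ1→X6] = [16951, 24686, 18454]
r8 m[φ1→X10] = [29952, 17248, 17251]
r8 m[φ1→X2] = [138338, 176736, 179006]
r8 m[φ2→X10] = [53, 53, 74]
r8 m[φ2→X5] = [355820, 407561, 236949]
r8 m[φ3→X2] = [8, 6, 9]
r8 m[φ4→X5] = [3, 2, 8]
r8 m[φ5→X3] = [5, 4, 1]
r8 m[X6→φ0] = [16951, 24686, 18454]
r8 m[X6→φ1] = [76, 59, 56]
r8 m[X10→φ1] = [53, 53, 74]
r8 m[X10→φ2] = [29952, 17248, 17251]
r8 m[X3→φ0] = [5, 4, 1]
r8 m[X3→φ5] = [470009, 300433, 226397]
r8 m[X2→φ1] = [8, 6, 9]
r8 m[X2→φ3] = [138338, 176736, 179006]
r8 m[X5→φ2] = [3, 2, 8]
r8 m[X5→φ4] = [355820, 407561, 236949]
r9 m[φ0→X6] = [76, 59, 56]
r9 m[φ0→X3] = [470009, 300433, 226397]
r9 m[φ1→X6] = [16951, 24686, 18454]
r9 m[φ1→X10] = [29952, 17248, 17251]
r9 m[φ1→X2] = [138338, 176736, 179006]
r9 m[φ2→X10] = [53, 53, 74]
r9 m[φ2→X5] = [355820, 407561, 236949]
r9 m[φ3→X2] = [8, 6, 9]
r9 m[φ4→X5] = [3, 2, 8]
r9 m[φ5→X3] = [5, 4, 1]
r9 m[X6→φ0] = [16951, 24686, 18454]
r9 m[X6→φ1] = [76, 59, 56]
r9 m[X10→φ1] = [53, 53, 74]
r9 m[X10→φ2] = [29952, 17248, 17251]
r9 m[X3→φ0] = [5, 4, 1]
r9 m[X3→φ5] = [470009, 300433, 226397]
r9 m[X2→φ1] = [8, 6, 9]
r9 m[X2→φ3] = [138338, 176736, 179006]
r9 m[X5→φ2] = [3, 2, 8]
r9 m[X5→φ4] = [355820, 407561, 236949]
fixed point reached at round 9
b[X10] = ⊗ incoming = [1587456, 914144, 1276574]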